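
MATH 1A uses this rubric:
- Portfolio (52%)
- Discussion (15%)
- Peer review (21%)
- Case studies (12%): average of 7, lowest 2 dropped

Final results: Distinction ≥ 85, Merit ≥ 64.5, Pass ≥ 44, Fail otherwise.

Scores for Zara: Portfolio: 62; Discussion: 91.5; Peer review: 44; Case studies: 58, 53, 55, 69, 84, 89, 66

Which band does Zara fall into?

Case studies: drop 53, 55 → average of remaining 5 = 366/5 = 73.2
Weighted total:
  Portfolio 62 × 0.52 = 32.24
  Discussion 91.5 × 0.15 = 13.725
  Peer review 44 × 0.21 = 9.24
  Case studies 73.2 × 0.12 = 8.784
Sum = 63.989
63.989 is ≥ 44 and < 64.5 → Pass

Pass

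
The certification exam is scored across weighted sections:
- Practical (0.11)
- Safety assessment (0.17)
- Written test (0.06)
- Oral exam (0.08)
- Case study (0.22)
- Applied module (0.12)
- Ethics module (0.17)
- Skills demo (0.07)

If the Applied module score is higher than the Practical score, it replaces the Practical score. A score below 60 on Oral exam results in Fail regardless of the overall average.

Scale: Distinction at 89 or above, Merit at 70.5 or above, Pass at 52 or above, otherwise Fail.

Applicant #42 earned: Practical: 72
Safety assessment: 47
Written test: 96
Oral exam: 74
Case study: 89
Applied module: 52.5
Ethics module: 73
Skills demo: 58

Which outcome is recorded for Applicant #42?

Applied module (52.5) ≤ Practical (72), so Practical stays at 72.
Oral exam score 74 ≥ 60: minimum met.
Weighted total:
  Practical 72 × 0.11 = 7.92
  Safety assessment 47 × 0.17 = 7.99
  Written test 96 × 0.06 = 5.76
  Oral exam 74 × 0.08 = 5.92
  Case study 89 × 0.22 = 19.58
  Applied module 52.5 × 0.12 = 6.3
  Ethics module 73 × 0.17 = 12.41
  Skills demo 58 × 0.07 = 4.06
Sum = 69.94
69.94 is ≥ 52 and < 70.5 → Pass

Pass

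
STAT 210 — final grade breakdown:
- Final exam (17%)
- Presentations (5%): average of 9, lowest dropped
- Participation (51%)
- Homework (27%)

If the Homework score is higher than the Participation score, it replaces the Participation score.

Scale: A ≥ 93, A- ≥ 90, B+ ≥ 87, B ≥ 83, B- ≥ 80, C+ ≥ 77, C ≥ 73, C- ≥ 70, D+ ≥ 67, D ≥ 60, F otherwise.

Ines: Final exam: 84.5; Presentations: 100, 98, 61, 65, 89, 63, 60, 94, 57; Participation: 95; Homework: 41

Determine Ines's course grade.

C+

Presentations: drop 57 → average of remaining 8 = 630/8 = 78.75
Homework (41) ≤ Participation (95), so Participation stays at 95.
Weighted total:
  Final exam 84.5 × 0.17 = 14.365
  Presentations 78.75 × 0.05 = 3.9375
  Participation 95 × 0.51 = 48.45
  Homework 41 × 0.27 = 11.07
Sum = 77.8225
77.8225 is ≥ 77 and < 80 → C+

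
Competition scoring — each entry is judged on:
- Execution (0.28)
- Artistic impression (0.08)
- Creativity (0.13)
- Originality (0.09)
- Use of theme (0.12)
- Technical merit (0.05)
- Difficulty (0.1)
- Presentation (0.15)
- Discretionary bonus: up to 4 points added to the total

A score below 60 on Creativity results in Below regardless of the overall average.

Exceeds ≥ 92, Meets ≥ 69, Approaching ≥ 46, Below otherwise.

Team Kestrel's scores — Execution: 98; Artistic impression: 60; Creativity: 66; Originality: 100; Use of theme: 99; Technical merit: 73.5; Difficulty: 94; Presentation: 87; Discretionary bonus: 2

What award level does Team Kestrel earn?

Meets

Creativity score 66 ≥ 60: minimum met.
Weighted total:
  Execution 98 × 0.28 = 27.44
  Artistic impression 60 × 0.08 = 4.8
  Creativity 66 × 0.13 = 8.58
  Originality 100 × 0.09 = 9
  Use of theme 99 × 0.12 = 11.88
  Technical merit 73.5 × 0.05 = 3.675
  Difficulty 94 × 0.1 = 9.4
  Presentation 87 × 0.15 = 13.05
Sum = 87.825
Discretionary bonus: 87.825 + 2 = 89.825
89.825 is ≥ 69 and < 92 → Meets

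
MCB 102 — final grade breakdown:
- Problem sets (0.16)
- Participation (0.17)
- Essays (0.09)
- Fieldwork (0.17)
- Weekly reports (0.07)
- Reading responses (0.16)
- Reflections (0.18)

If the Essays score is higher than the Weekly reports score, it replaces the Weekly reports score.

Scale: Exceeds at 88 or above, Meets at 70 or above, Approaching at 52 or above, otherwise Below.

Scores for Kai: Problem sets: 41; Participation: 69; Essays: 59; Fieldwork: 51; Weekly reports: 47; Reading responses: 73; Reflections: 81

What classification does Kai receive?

Approaching

Essays (59) > Weekly reports (47), so Weekly reports counts as 59.
Weighted total:
  Problem sets 41 × 0.16 = 6.56
  Participation 69 × 0.17 = 11.73
  Essays 59 × 0.09 = 5.31
  Fieldwork 51 × 0.17 = 8.67
  Weekly reports 59 × 0.07 = 4.13
  Reading responses 73 × 0.16 = 11.68
  Reflections 81 × 0.18 = 14.58
Sum = 62.66
62.66 is ≥ 52 and < 70 → Approaching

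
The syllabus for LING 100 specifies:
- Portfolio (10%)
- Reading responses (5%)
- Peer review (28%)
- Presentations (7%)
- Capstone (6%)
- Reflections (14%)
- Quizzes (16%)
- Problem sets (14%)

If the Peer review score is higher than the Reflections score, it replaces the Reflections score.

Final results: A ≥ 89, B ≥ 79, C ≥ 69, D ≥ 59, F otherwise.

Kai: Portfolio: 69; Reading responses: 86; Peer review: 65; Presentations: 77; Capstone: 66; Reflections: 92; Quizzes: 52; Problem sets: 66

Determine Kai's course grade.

Peer review (65) ≤ Reflections (92), so Reflections stays at 92.
Weighted total:
  Portfolio 69 × 0.1 = 6.9
  Reading responses 86 × 0.05 = 4.3
  Peer review 65 × 0.28 = 18.2
  Presentations 77 × 0.07 = 5.39
  Capstone 66 × 0.06 = 3.96
  Reflections 92 × 0.14 = 12.88
  Quizzes 52 × 0.16 = 8.32
  Problem sets 66 × 0.14 = 9.24
Sum = 69.19
69.19 is ≥ 69 and < 79 → C

C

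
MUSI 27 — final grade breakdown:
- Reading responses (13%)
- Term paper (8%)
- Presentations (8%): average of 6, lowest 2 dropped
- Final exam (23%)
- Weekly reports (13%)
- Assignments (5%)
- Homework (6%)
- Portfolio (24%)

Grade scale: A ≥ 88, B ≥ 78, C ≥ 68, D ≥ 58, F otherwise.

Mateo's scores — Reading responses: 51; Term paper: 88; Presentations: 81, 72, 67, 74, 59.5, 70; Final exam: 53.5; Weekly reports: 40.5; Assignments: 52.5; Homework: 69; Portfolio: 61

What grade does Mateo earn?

Presentations: drop 59.5, 67 → average of remaining 4 = 297/4 = 74.25
Weighted total:
  Reading responses 51 × 0.13 = 6.63
  Term paper 88 × 0.08 = 7.04
  Presentations 74.25 × 0.08 = 5.94
  Final exam 53.5 × 0.23 = 12.305
  Weekly reports 40.5 × 0.13 = 5.265
  Assignments 52.5 × 0.05 = 2.625
  Homework 69 × 0.06 = 4.14
  Portfolio 61 × 0.24 = 14.64
Sum = 58.585
58.585 is ≥ 58 and < 68 → D

D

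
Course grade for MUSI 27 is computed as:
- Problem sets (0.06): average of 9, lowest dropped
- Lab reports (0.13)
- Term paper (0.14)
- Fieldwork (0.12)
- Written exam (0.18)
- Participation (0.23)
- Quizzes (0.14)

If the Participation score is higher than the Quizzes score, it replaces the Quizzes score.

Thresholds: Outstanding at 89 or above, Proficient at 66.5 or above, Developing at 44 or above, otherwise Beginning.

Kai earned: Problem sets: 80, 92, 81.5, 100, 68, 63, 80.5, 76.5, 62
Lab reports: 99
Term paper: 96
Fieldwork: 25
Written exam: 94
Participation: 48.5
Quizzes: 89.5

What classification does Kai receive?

Proficient

Problem sets: drop 62 → average of remaining 8 = 641.5/8 = 80.1875
Participation (48.5) ≤ Quizzes (89.5), so Quizzes stays at 89.5.
Weighted total:
  Problem sets 80.1875 × 0.06 = 4.81125
  Lab reports 99 × 0.13 = 12.87
  Term paper 96 × 0.14 = 13.44
  Fieldwork 25 × 0.12 = 3
  Written exam 94 × 0.18 = 16.92
  Participation 48.5 × 0.23 = 11.155
  Quizzes 89.5 × 0.14 = 12.53
Sum = 74.72625
74.72625 is ≥ 66.5 and < 89 → Proficient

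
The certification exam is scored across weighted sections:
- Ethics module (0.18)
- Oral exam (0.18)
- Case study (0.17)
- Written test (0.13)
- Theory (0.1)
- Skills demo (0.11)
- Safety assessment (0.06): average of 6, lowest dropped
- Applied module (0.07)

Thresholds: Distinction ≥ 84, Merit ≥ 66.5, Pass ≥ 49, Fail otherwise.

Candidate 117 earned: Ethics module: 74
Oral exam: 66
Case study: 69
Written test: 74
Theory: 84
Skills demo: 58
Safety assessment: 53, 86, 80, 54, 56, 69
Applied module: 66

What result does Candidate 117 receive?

Safety assessment: drop 53 → average of remaining 5 = 345/5 = 69
Weighted total:
  Ethics module 74 × 0.18 = 13.32
  Oral exam 66 × 0.18 = 11.88
  Case study 69 × 0.17 = 11.73
  Written test 74 × 0.13 = 9.62
  Theory 84 × 0.1 = 8.4
  Skills demo 58 × 0.11 = 6.38
  Safety assessment 69 × 0.06 = 4.14
  Applied module 66 × 0.07 = 4.62
Sum = 70.09
70.09 is ≥ 66.5 and < 84 → Merit

Merit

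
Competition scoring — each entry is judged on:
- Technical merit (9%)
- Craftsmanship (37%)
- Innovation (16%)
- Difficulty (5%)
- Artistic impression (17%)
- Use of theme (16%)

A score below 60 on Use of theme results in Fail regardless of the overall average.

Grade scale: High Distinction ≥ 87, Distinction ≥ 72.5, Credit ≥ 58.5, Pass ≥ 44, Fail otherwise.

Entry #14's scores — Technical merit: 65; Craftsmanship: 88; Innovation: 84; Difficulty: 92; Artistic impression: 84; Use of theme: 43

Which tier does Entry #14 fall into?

Use of theme score 43 < 60: minimum not met.
Weighted total:
  Technical merit 65 × 0.09 = 5.85
  Craftsmanship 88 × 0.37 = 32.56
  Innovation 84 × 0.16 = 13.44
  Difficulty 92 × 0.05 = 4.6
  Artistic impression 84 × 0.17 = 14.28
  Use of theme 43 × 0.16 = 6.88
Sum = 77.61
Because the Use of theme minimum was not met, the result is Fail.

Fail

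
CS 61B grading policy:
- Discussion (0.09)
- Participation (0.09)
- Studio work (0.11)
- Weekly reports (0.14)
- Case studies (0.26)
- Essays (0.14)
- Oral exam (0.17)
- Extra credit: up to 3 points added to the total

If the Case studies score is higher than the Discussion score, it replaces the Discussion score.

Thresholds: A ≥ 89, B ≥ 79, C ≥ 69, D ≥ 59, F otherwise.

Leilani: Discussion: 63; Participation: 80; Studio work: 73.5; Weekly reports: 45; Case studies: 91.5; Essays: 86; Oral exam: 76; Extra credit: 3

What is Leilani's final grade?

Case studies (91.5) > Discussion (63), so Discussion counts as 91.5.
Weighted total:
  Discussion 91.5 × 0.09 = 8.235
  Participation 80 × 0.09 = 7.2
  Studio work 73.5 × 0.11 = 8.085
  Weekly reports 45 × 0.14 = 6.3
  Case studies 91.5 × 0.26 = 23.79
  Essays 86 × 0.14 = 12.04
  Oral exam 76 × 0.17 = 12.92
Sum = 78.57
Extra credit: 78.57 + 3 = 81.57
81.57 is ≥ 79 and < 89 → B

B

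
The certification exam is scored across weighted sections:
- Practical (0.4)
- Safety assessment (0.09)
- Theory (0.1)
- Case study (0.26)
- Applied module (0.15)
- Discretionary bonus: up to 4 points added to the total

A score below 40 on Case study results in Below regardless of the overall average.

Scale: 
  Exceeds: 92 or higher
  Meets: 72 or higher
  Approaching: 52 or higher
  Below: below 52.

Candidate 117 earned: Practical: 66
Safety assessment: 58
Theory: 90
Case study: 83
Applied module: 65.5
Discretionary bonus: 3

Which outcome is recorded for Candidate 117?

Case study score 83 ≥ 40: minimum met.
Weighted total:
  Practical 66 × 0.4 = 26.4
  Safety assessment 58 × 0.09 = 5.22
  Theory 90 × 0.1 = 9
  Case study 83 × 0.26 = 21.58
  Applied module 65.5 × 0.15 = 9.825
Sum = 72.025
Discretionary bonus: 72.025 + 3 = 75.025
75.025 is ≥ 72 and < 92 → Meets

Meets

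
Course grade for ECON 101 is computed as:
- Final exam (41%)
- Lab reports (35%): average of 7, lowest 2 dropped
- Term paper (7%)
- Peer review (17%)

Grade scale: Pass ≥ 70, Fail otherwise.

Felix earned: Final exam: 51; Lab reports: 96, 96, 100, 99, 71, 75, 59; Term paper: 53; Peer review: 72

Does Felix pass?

Lab reports: drop 59, 71 → average of remaining 5 = 466/5 = 93.2
Weighted total:
  Final exam 51 × 0.41 = 20.91
  Lab reports 93.2 × 0.35 = 32.62
  Term paper 53 × 0.07 = 3.71
  Peer review 72 × 0.17 = 12.24
Sum = 69.48
69.48 < 70 → Fail

Fail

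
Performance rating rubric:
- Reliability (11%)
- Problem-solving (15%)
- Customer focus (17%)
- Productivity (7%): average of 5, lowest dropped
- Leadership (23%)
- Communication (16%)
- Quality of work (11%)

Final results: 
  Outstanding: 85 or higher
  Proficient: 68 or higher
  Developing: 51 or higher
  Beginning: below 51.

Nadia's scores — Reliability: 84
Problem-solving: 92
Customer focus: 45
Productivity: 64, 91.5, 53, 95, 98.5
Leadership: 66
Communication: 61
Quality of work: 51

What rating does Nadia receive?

Productivity: drop 53 → average of remaining 4 = 349/4 = 87.25
Weighted total:
  Reliability 84 × 0.11 = 9.24
  Problem-solving 92 × 0.15 = 13.8
  Customer focus 45 × 0.17 = 7.65
  Productivity 87.25 × 0.07 = 6.1075
  Leadership 66 × 0.23 = 15.18
  Communication 61 × 0.16 = 9.76
  Quality of work 51 × 0.11 = 5.61
Sum = 67.3475
67.3475 is ≥ 51 and < 68 → Developing

Developing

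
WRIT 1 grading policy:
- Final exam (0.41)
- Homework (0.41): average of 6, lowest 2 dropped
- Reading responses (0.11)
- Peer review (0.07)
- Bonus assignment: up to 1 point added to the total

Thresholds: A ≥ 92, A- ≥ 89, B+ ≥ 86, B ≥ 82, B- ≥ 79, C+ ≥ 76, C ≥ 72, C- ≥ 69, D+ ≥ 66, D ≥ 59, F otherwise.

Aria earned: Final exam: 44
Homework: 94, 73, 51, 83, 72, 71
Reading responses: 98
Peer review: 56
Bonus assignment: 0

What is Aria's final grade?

D

Homework: drop 51, 71 → average of remaining 4 = 322/4 = 80.5
Weighted total:
  Final exam 44 × 0.41 = 18.04
  Homework 80.5 × 0.41 = 33.005
  Reading responses 98 × 0.11 = 10.78
  Peer review 56 × 0.07 = 3.92
Sum = 65.745
Bonus assignment: 65.745 + 0 = 65.745
65.745 is ≥ 59 and < 66 → D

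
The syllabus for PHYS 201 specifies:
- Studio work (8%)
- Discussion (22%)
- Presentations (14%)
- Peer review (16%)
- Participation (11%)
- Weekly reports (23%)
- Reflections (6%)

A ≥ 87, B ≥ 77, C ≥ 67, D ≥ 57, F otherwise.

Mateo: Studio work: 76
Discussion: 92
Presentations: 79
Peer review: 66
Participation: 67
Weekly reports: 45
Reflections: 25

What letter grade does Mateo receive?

Weighted total:
  Studio work 76 × 0.08 = 6.08
  Discussion 92 × 0.22 = 20.24
  Presentations 79 × 0.14 = 11.06
  Peer review 66 × 0.16 = 10.56
  Participation 67 × 0.11 = 7.37
  Weekly reports 45 × 0.23 = 10.35
  Reflections 25 × 0.06 = 1.5
Sum = 67.16
67.16 is ≥ 67 and < 77 → C

C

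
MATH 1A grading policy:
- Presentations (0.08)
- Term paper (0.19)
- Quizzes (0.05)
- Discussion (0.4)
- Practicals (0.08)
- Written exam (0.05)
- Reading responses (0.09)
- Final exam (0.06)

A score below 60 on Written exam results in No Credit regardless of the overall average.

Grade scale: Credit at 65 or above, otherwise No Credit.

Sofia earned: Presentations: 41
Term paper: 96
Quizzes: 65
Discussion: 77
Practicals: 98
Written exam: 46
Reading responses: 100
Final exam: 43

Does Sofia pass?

Written exam score 46 < 60: minimum not met.
Weighted total:
  Presentations 41 × 0.08 = 3.28
  Term paper 96 × 0.19 = 18.24
  Quizzes 65 × 0.05 = 3.25
  Discussion 77 × 0.4 = 30.8
  Practicals 98 × 0.08 = 7.84
  Written exam 46 × 0.05 = 2.3
  Reading responses 100 × 0.09 = 9
  Final exam 43 × 0.06 = 2.58
Sum = 77.29
Because the Written exam minimum was not met, the result is No Credit.

No Credit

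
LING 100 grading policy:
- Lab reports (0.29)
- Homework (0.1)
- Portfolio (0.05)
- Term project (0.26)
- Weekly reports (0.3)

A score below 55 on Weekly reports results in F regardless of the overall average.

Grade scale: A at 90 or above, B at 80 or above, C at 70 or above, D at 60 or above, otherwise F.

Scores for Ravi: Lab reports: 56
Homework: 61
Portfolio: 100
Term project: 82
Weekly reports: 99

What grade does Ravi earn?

C

Weekly reports score 99 ≥ 55: minimum met.
Weighted total:
  Lab reports 56 × 0.29 = 16.24
  Homework 61 × 0.1 = 6.1
  Portfolio 100 × 0.05 = 5
  Term project 82 × 0.26 = 21.32
  Weekly reports 99 × 0.3 = 29.7
Sum = 78.36
78.36 is ≥ 70 and < 80 → C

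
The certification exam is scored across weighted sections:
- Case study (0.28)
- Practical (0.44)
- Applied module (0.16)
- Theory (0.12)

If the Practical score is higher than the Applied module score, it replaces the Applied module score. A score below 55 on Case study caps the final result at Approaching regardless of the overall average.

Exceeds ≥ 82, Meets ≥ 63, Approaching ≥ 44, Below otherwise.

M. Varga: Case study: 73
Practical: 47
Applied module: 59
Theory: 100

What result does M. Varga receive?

Approaching

Practical (47) ≤ Applied module (59), so Applied module stays at 59.
Case study score 73 ≥ 55: minimum met.
Weighted total:
  Case study 73 × 0.28 = 20.44
  Practical 47 × 0.44 = 20.68
  Applied module 59 × 0.16 = 9.44
  Theory 100 × 0.12 = 12
Sum = 62.56
62.56 is ≥ 44 and < 63 → Approaching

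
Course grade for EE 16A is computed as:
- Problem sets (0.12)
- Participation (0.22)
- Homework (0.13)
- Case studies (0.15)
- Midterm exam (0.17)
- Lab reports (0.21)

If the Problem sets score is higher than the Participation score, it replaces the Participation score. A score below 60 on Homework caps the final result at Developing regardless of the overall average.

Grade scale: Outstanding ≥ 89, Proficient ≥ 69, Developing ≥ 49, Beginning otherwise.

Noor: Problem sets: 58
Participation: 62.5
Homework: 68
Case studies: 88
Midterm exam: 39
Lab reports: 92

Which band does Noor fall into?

Developing

Problem sets (58) ≤ Participation (62.5), so Participation stays at 62.5.
Homework score 68 ≥ 60: minimum met.
Weighted total:
  Problem sets 58 × 0.12 = 6.96
  Participation 62.5 × 0.22 = 13.75
  Homework 68 × 0.13 = 8.84
  Case studies 88 × 0.15 = 13.2
  Midterm exam 39 × 0.17 = 6.63
  Lab reports 92 × 0.21 = 19.32
Sum = 68.7
68.7 is ≥ 49 and < 69 → Developing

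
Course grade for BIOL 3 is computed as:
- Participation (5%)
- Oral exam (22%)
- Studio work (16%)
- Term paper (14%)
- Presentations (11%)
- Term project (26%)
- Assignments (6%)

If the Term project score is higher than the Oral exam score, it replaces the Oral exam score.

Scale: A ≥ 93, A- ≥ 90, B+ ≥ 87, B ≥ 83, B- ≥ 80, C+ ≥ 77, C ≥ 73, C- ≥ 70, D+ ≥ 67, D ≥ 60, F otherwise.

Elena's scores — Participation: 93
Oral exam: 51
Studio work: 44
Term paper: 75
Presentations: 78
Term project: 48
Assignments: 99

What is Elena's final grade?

Term project (48) ≤ Oral exam (51), so Oral exam stays at 51.
Weighted total:
  Participation 93 × 0.05 = 4.65
  Oral exam 51 × 0.22 = 11.22
  Studio work 44 × 0.16 = 7.04
  Term paper 75 × 0.14 = 10.5
  Presentations 78 × 0.11 = 8.58
  Term project 48 × 0.26 = 12.48
  Assignments 99 × 0.06 = 5.94
Sum = 60.41
60.41 is ≥ 60 and < 67 → D

D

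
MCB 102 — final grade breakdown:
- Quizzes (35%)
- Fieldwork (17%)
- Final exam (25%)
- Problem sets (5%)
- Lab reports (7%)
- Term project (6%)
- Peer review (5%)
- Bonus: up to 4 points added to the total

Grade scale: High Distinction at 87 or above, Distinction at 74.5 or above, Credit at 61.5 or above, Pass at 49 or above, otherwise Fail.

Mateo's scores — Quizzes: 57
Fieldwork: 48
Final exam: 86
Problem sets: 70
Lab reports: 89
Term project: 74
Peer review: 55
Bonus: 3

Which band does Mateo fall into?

Credit

Weighted total:
  Quizzes 57 × 0.35 = 19.95
  Fieldwork 48 × 0.17 = 8.16
  Final exam 86 × 0.25 = 21.5
  Problem sets 70 × 0.05 = 3.5
  Lab reports 89 × 0.07 = 6.23
  Term project 74 × 0.06 = 4.44
  Peer review 55 × 0.05 = 2.75
Sum = 66.53
Bonus: 66.53 + 3 = 69.53
69.53 is ≥ 61.5 and < 74.5 → Credit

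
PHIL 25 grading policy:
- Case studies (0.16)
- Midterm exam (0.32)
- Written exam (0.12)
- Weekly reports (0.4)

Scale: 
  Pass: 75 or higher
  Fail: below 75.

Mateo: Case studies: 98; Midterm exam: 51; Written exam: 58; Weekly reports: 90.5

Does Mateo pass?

Pass

Weighted total:
  Case studies 98 × 0.16 = 15.68
  Midterm exam 51 × 0.32 = 16.32
  Written exam 58 × 0.12 = 6.96
  Weekly reports 90.5 × 0.4 = 36.2
Sum = 75.16
75.16 ≥ 75 → Pass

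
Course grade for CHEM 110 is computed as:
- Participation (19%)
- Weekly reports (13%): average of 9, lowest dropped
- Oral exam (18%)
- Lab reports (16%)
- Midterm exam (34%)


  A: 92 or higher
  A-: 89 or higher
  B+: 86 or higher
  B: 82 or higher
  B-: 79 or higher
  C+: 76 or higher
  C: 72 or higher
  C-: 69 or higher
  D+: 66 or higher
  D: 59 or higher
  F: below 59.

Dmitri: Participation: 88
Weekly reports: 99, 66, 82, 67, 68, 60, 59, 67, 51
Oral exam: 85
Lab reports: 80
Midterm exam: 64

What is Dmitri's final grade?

C

Weekly reports: drop 51 → average of remaining 8 = 568/8 = 71
Weighted total:
  Participation 88 × 0.19 = 16.72
  Weekly reports 71 × 0.13 = 9.23
  Oral exam 85 × 0.18 = 15.3
  Lab reports 80 × 0.16 = 12.8
  Midterm exam 64 × 0.34 = 21.76
Sum = 75.81
75.81 is ≥ 72 and < 76 → C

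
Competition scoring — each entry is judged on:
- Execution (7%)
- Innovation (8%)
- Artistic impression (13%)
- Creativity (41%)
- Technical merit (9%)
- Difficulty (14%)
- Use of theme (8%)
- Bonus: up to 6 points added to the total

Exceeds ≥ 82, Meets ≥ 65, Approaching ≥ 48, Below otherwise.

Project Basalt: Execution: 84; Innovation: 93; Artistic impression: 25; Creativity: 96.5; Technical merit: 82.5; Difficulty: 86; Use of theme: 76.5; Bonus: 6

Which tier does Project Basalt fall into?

Exceeds

Weighted total:
  Execution 84 × 0.07 = 5.88
  Innovation 93 × 0.08 = 7.44
  Artistic impression 25 × 0.13 = 3.25
  Creativity 96.5 × 0.41 = 39.565
  Technical merit 82.5 × 0.09 = 7.425
  Difficulty 86 × 0.14 = 12.04
  Use of theme 76.5 × 0.08 = 6.12
Sum = 81.72
Bonus: 81.72 + 6 = 87.72
87.72 ≥ 82 → Exceeds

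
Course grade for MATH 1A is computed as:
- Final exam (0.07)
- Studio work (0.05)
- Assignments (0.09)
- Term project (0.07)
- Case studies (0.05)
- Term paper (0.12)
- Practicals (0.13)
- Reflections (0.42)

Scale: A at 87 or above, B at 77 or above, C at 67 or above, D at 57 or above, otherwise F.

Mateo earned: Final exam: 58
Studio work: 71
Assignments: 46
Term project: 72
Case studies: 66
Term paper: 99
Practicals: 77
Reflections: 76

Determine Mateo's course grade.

C

Weighted total:
  Final exam 58 × 0.07 = 4.06
  Studio work 71 × 0.05 = 3.55
  Assignments 46 × 0.09 = 4.14
  Term project 72 × 0.07 = 5.04
  Case studies 66 × 0.05 = 3.3
  Term paper 99 × 0.12 = 11.88
  Practicals 77 × 0.13 = 10.01
  Reflections 76 × 0.42 = 31.92
Sum = 73.9
73.9 is ≥ 67 and < 77 → C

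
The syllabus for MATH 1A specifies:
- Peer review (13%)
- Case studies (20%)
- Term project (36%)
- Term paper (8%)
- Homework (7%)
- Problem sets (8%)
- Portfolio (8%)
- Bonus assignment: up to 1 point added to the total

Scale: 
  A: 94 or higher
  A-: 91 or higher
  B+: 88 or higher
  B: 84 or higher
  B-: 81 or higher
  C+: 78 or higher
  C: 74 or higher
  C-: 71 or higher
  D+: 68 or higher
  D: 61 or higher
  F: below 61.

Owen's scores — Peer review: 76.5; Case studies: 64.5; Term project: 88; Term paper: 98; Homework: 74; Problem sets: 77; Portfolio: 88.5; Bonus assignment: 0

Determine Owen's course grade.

C+

Weighted total:
  Peer review 76.5 × 0.13 = 9.945
  Case studies 64.5 × 0.2 = 12.9
  Term project 88 × 0.36 = 31.68
  Term paper 98 × 0.08 = 7.84
  Homework 74 × 0.07 = 5.18
  Problem sets 77 × 0.08 = 6.16
  Portfolio 88.5 × 0.08 = 7.08
Sum = 80.785
Bonus assignment: 80.785 + 0 = 80.785
80.785 is ≥ 78 and < 81 → C+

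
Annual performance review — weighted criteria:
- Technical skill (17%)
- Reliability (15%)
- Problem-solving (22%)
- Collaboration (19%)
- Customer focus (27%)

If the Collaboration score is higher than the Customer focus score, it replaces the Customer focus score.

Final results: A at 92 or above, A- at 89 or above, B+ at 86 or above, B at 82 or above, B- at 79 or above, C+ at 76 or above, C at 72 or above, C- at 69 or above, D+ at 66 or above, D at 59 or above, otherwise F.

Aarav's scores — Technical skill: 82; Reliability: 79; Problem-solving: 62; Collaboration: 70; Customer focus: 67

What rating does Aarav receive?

C-

Collaboration (70) > Customer focus (67), so Customer focus counts as 70.
Weighted total:
  Technical skill 82 × 0.17 = 13.94
  Reliability 79 × 0.15 = 11.85
  Problem-solving 62 × 0.22 = 13.64
  Collaboration 70 × 0.19 = 13.3
  Customer focus 70 × 0.27 = 18.9
Sum = 71.63
71.63 is ≥ 69 and < 72 → C-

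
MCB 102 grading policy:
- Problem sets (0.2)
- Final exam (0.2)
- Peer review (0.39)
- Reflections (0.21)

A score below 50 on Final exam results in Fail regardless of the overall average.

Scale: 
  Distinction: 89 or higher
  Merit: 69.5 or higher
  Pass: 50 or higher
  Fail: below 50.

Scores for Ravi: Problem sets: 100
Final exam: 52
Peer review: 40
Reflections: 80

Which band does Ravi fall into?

Pass

Final exam score 52 ≥ 50: minimum met.
Weighted total:
  Problem sets 100 × 0.2 = 20
  Final exam 52 × 0.2 = 10.4
  Peer review 40 × 0.39 = 15.6
  Reflections 80 × 0.21 = 16.8
Sum = 62.8
62.8 is ≥ 50 and < 69.5 → Pass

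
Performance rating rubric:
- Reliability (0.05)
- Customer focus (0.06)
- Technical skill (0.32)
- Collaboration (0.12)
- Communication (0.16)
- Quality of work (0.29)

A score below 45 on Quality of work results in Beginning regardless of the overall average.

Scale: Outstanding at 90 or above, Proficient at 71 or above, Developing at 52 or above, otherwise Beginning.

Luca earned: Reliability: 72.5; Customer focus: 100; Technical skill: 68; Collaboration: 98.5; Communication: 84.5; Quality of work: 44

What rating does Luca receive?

Beginning

Quality of work score 44 < 45: minimum not met.
Weighted total:
  Reliability 72.5 × 0.05 = 3.625
  Customer focus 100 × 0.06 = 6
  Technical skill 68 × 0.32 = 21.76
  Collaboration 98.5 × 0.12 = 11.82
  Communication 84.5 × 0.16 = 13.52
  Quality of work 44 × 0.29 = 12.76
Sum = 69.485
Because the Quality of work minimum was not met, the result is Beginning.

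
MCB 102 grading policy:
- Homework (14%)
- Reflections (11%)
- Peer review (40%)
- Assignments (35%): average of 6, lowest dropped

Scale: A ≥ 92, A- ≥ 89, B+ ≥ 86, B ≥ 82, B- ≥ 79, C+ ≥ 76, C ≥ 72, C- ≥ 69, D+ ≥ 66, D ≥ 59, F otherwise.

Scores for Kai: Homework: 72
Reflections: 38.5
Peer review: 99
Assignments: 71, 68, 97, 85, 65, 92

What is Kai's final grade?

Assignments: drop 65 → average of remaining 5 = 413/5 = 82.6
Weighted total:
  Homework 72 × 0.14 = 10.08
  Reflections 38.5 × 0.11 = 4.235
  Peer review 99 × 0.4 = 39.6
  Assignments 82.6 × 0.35 = 28.91
Sum = 82.825
82.825 is ≥ 82 and < 86 → B

B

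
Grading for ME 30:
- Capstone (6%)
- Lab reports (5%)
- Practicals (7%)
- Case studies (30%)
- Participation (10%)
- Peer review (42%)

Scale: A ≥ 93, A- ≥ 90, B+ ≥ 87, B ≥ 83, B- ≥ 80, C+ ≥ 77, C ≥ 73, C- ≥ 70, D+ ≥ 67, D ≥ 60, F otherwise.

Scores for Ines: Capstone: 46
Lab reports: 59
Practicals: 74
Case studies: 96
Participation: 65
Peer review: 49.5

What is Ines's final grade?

D

Weighted total:
  Capstone 46 × 0.06 = 2.76
  Lab reports 59 × 0.05 = 2.95
  Practicals 74 × 0.07 = 5.18
  Case studies 96 × 0.3 = 28.8
  Participation 65 × 0.1 = 6.5
  Peer review 49.5 × 0.42 = 20.79
Sum = 66.98
66.98 is ≥ 60 and < 67 → D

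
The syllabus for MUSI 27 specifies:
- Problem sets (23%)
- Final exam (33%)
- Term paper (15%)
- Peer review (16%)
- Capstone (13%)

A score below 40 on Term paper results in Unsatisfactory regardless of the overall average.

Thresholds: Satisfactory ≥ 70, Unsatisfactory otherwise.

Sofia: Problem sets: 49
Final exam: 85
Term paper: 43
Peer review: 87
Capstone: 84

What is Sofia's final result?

Satisfactory

Term paper score 43 ≥ 40: minimum met.
Weighted total:
  Problem sets 49 × 0.23 = 11.27
  Final exam 85 × 0.33 = 28.05
  Term paper 43 × 0.15 = 6.45
  Peer review 87 × 0.16 = 13.92
  Capstone 84 × 0.13 = 10.92
Sum = 70.61
70.61 ≥ 70 → Satisfactory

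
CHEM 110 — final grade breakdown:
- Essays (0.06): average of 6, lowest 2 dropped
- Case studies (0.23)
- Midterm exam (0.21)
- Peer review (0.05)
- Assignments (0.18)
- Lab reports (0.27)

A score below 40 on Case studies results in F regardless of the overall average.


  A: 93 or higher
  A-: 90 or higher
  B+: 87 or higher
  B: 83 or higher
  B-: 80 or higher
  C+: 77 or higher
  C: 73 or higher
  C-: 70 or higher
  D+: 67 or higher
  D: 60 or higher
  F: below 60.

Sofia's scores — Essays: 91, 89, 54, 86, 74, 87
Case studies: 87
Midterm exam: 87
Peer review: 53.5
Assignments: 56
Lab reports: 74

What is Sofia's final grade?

Essays: drop 54, 74 → average of remaining 4 = 353/4 = 88.25
Case studies score 87 ≥ 40: minimum met.
Weighted total:
  Essays 88.25 × 0.06 = 5.295
  Case studies 87 × 0.23 = 20.01
  Midterm exam 87 × 0.21 = 18.27
  Peer review 53.5 × 0.05 = 2.675
  Assignments 56 × 0.18 = 10.08
  Lab reports 74 × 0.27 = 19.98
Sum = 76.31
76.31 is ≥ 73 and < 77 → C

C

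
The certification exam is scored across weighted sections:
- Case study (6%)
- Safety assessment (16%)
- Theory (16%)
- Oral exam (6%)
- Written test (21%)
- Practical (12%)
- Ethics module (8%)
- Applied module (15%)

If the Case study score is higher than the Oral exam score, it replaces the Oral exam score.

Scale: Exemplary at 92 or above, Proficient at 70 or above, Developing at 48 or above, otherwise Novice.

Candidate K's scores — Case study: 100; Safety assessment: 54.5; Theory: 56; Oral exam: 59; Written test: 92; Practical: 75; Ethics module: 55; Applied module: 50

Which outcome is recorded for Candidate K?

Case study (100) > Oral exam (59), so Oral exam counts as 100.
Weighted total:
  Case study 100 × 0.06 = 6
  Safety assessment 54.5 × 0.16 = 8.72
  Theory 56 × 0.16 = 8.96
  Oral exam 100 × 0.06 = 6
  Written test 92 × 0.21 = 19.32
  Practical 75 × 0.12 = 9
  Ethics module 55 × 0.08 = 4.4
  Applied module 50 × 0.15 = 7.5
Sum = 69.9
69.9 is ≥ 48 and < 70 → Developing

Developing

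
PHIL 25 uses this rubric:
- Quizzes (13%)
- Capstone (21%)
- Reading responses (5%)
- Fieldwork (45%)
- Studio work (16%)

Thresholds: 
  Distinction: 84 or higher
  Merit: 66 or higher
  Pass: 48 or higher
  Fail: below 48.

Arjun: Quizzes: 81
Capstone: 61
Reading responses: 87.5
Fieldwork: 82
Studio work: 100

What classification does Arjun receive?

Weighted total:
  Quizzes 81 × 0.13 = 10.53
  Capstone 61 × 0.21 = 12.81
  Reading responses 87.5 × 0.05 = 4.375
  Fieldwork 82 × 0.45 = 36.9
  Studio work 100 × 0.16 = 16
Sum = 80.615
80.615 is ≥ 66 and < 84 → Merit

Merit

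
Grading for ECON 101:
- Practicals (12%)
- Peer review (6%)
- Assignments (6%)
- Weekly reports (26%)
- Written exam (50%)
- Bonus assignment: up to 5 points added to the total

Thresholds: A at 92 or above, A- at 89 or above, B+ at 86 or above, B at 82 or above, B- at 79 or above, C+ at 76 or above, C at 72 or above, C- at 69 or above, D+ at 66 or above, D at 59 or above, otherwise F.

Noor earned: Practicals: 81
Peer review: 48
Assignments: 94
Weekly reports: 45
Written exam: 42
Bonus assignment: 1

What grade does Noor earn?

Weighted total:
  Practicals 81 × 0.12 = 9.72
  Peer review 48 × 0.06 = 2.88
  Assignments 94 × 0.06 = 5.64
  Weekly reports 45 × 0.26 = 11.7
  Written exam 42 × 0.5 = 21
Sum = 50.94
Bonus assignment: 50.94 + 1 = 51.94
51.94 < 59 → F

F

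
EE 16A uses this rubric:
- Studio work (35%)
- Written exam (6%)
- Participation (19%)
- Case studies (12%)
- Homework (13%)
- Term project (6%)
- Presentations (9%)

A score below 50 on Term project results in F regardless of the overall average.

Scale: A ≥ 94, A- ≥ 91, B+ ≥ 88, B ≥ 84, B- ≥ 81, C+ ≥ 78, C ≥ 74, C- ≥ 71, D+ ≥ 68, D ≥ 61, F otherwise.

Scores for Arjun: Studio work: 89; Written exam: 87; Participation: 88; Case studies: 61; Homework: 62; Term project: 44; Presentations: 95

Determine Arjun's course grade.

F

Term project score 44 < 50: minimum not met.
Weighted total:
  Studio work 89 × 0.35 = 31.15
  Written exam 87 × 0.06 = 5.22
  Participation 88 × 0.19 = 16.72
  Case studies 61 × 0.12 = 7.32
  Homework 62 × 0.13 = 8.06
  Term project 44 × 0.06 = 2.64
  Presentations 95 × 0.09 = 8.55
Sum = 79.66
Because the Term project minimum was not met, the result is F.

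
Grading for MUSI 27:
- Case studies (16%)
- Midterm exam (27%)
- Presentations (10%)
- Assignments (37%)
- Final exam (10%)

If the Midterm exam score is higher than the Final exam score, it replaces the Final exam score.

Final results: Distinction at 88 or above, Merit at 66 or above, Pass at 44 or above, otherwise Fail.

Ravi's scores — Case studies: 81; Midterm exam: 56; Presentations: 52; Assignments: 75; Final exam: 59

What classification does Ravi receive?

Merit

Midterm exam (56) ≤ Final exam (59), so Final exam stays at 59.
Weighted total:
  Case studies 81 × 0.16 = 12.96
  Midterm exam 56 × 0.27 = 15.12
  Presentations 52 × 0.1 = 5.2
  Assignments 75 × 0.37 = 27.75
  Final exam 59 × 0.1 = 5.9
Sum = 66.93
66.93 is ≥ 66 and < 88 → Merit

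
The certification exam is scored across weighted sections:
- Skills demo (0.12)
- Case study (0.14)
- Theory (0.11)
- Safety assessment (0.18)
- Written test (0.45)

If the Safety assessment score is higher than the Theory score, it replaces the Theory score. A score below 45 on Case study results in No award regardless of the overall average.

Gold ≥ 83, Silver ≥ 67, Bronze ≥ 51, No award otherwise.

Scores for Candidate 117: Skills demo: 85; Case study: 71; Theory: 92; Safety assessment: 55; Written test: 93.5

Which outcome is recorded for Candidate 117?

Safety assessment (55) ≤ Theory (92), so Theory stays at 92.
Case study score 71 ≥ 45: minimum met.
Weighted total:
  Skills demo 85 × 0.12 = 10.2
  Case study 71 × 0.14 = 9.94
  Theory 92 × 0.11 = 10.12
  Safety assessment 55 × 0.18 = 9.9
  Written test 93.5 × 0.45 = 42.075
Sum = 82.235
82.235 is ≥ 67 and < 83 → Silver

Silver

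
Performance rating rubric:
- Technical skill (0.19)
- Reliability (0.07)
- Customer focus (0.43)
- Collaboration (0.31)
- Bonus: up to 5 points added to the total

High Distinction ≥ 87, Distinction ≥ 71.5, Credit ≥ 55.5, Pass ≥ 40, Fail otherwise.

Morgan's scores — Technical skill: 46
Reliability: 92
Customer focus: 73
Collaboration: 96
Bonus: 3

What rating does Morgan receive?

Weighted total:
  Technical skill 46 × 0.19 = 8.74
  Reliability 92 × 0.07 = 6.44
  Customer focus 73 × 0.43 = 31.39
  Collaboration 96 × 0.31 = 29.76
Sum = 76.33
Bonus: 76.33 + 3 = 79.33
79.33 is ≥ 71.5 and < 87 → Distinction

Distinction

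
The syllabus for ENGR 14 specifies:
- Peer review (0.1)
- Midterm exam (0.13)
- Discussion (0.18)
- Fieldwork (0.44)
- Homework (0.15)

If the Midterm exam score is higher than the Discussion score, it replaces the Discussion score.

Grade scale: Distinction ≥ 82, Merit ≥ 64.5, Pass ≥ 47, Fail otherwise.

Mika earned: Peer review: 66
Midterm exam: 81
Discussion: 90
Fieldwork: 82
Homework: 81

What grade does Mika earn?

Midterm exam (81) ≤ Discussion (90), so Discussion stays at 90.
Weighted total:
  Peer review 66 × 0.1 = 6.6
  Midterm exam 81 × 0.13 = 10.53
  Discussion 90 × 0.18 = 16.2
  Fieldwork 82 × 0.44 = 36.08
  Homework 81 × 0.15 = 12.15
Sum = 81.56
81.56 is ≥ 64.5 and < 82 → Merit

Merit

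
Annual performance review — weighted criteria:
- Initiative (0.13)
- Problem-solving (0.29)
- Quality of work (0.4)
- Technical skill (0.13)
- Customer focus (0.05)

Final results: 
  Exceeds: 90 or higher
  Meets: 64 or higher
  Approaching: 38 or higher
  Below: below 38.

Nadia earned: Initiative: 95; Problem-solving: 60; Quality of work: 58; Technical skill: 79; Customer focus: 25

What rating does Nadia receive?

Weighted total:
  Initiative 95 × 0.13 = 12.35
  Problem-solving 60 × 0.29 = 17.4
  Quality of work 58 × 0.4 = 23.2
  Technical skill 79 × 0.13 = 10.27
  Customer focus 25 × 0.05 = 1.25
Sum = 64.47
64.47 is ≥ 64 and < 90 → Meets

Meets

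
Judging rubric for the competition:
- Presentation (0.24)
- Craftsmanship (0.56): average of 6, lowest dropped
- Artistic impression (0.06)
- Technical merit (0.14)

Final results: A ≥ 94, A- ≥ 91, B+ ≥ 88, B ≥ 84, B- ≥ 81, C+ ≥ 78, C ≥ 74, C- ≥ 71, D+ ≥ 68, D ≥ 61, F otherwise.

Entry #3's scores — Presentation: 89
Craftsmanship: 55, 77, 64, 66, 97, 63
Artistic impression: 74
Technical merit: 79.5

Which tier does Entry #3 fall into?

Craftsmanship: drop 55 → average of remaining 5 = 367/5 = 73.4
Weighted total:
  Presentation 89 × 0.24 = 21.36
  Craftsmanship 73.4 × 0.56 = 41.104
  Artistic impression 74 × 0.06 = 4.44
  Technical merit 79.5 × 0.14 = 11.13
Sum = 78.034
78.034 is ≥ 78 and < 81 → C+

C+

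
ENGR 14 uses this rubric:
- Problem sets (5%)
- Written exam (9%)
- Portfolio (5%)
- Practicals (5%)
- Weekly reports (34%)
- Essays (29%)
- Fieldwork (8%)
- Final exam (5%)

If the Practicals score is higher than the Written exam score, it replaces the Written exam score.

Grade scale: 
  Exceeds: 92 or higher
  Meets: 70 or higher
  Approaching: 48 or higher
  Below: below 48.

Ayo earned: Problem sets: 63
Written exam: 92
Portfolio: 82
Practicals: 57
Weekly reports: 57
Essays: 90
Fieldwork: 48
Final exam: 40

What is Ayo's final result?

Practicals (57) ≤ Written exam (92), so Written exam stays at 92.
Weighted total:
  Problem sets 63 × 0.05 = 3.15
  Written exam 92 × 0.09 = 8.28
  Portfolio 82 × 0.05 = 4.1
  Practicals 57 × 0.05 = 2.85
  Weekly reports 57 × 0.34 = 19.38
  Essays 90 × 0.29 = 26.1
  Fieldwork 48 × 0.08 = 3.84
  Final exam 40 × 0.05 = 2
Sum = 69.7
69.7 is ≥ 48 and < 70 → Approaching

Approaching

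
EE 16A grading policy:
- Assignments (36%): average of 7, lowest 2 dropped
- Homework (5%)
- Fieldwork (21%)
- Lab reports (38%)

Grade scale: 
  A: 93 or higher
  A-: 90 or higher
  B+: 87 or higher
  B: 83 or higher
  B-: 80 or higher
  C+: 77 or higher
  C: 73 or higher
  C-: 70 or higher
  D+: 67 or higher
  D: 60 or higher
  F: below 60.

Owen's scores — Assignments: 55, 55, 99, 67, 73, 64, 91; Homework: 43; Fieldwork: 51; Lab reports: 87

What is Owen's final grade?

C

Assignments: drop 55, 55 → average of remaining 5 = 394/5 = 78.8
Weighted total:
  Assignments 78.8 × 0.36 = 28.368
  Homework 43 × 0.05 = 2.15
  Fieldwork 51 × 0.21 = 10.71
  Lab reports 87 × 0.38 = 33.06
Sum = 74.288
74.288 is ≥ 73 and < 77 → C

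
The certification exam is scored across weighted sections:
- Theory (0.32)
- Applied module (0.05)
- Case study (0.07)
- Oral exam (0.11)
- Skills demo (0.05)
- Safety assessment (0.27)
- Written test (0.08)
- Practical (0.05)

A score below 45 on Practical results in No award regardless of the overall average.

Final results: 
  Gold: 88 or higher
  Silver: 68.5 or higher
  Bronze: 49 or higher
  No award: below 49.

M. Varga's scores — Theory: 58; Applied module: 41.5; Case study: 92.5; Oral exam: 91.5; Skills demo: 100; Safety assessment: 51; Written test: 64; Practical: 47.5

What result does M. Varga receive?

Practical score 47.5 ≥ 45: minimum met.
Weighted total:
  Theory 58 × 0.32 = 18.56
  Applied module 41.5 × 0.05 = 2.075
  Case study 92.5 × 0.07 = 6.475
  Oral exam 91.5 × 0.11 = 10.065
  Skills demo 100 × 0.05 = 5
  Safety assessment 51 × 0.27 = 13.77
  Written test 64 × 0.08 = 5.12
  Practical 47.5 × 0.05 = 2.375
Sum = 63.44
63.44 is ≥ 49 and < 68.5 → Bronze

Bronze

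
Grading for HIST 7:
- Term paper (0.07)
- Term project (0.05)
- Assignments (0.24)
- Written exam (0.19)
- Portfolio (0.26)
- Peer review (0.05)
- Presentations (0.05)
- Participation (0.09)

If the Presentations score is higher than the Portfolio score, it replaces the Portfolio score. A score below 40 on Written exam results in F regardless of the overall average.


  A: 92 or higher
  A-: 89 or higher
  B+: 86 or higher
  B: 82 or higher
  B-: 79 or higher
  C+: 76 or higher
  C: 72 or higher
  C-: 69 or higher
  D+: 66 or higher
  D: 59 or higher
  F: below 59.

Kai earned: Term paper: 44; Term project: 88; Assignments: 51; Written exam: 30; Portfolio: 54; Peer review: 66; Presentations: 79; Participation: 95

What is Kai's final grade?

Presentations (79) > Portfolio (54), so Portfolio counts as 79.
Written exam score 30 < 40: minimum not met.
Weighted total:
  Term paper 44 × 0.07 = 3.08
  Term project 88 × 0.05 = 4.4
  Assignments 51 × 0.24 = 12.24
  Written exam 30 × 0.19 = 5.7
  Portfolio 79 × 0.26 = 20.54
  Peer review 66 × 0.05 = 3.3
  Presentations 79 × 0.05 = 3.95
  Participation 95 × 0.09 = 8.55
Sum = 61.76
Because the Written exam minimum was not met, the result is F.

F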